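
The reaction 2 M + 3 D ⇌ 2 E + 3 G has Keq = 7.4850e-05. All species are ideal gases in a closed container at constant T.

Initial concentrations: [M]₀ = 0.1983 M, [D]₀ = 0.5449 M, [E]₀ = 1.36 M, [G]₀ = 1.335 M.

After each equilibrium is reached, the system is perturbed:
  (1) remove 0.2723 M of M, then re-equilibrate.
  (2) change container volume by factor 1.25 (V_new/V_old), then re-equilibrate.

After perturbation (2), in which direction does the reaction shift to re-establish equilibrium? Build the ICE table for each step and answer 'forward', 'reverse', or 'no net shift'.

Q₀ = 691.7 vs Keq = 7.4850e-05 ⇒ Q>K, reverse
Step 1:
                  M         D         E         G
  I          0.1983    0.5449      1.36     1.335
  C          0.8149     1.222   -0.8149    -1.222
  E           1.013     1.767    0.5451    0.1126
  solve Keq expr → x = -0.4075; check Q = 7.4850e-05
Then remove 0.2723 M of M.
Step 2:
                  M         D         E         G
  I          0.7409     1.767    0.5451    0.1126
  C         0.01194    0.0179  -0.01194   -0.0179
  E          0.7529     1.785    0.5331    0.0947
  solve Keq expr → x = -0.005968; check Q = 7.4850e-05
Then change container volume by factor 1.25 (V_new/V_old).
Step 3:
                  M         D         E         G
  I          0.6023     1.428    0.4265   0.07576
  C               0         0         0         0
  E          0.6023     1.428    0.4265   0.07576
  solve Keq expr → x = 0; check Q = 7.4850e-05

Direction: no net shift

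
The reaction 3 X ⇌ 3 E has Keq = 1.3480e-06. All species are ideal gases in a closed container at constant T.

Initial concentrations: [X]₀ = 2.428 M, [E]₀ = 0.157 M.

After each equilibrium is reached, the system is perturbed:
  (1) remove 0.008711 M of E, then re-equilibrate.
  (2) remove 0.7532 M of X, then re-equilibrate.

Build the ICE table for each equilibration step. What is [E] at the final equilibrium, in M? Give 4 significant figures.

[E]_eq = 0.01992 M

Q₀ = 2.7037e-04 vs Keq = 1.3480e-06 ⇒ Q>K, reverse
Step 1:
                    X           E
  I             2.428       0.157
  C            0.1288     -0.1288
  E             2.557     0.02824
  solve Keq expr → x = -0.04292; check Q = 1.3480e-06
Then remove 0.008711 M of E.
Step 2:
                    X           E
  I             2.557     0.01953
  C         -0.008616    0.008616
  E             2.548     0.02815
  solve Keq expr → x = 0.002872; check Q = 1.3480e-06
Then remove 0.7532 M of X.
Step 3:
                    X           E
  I             1.795     0.02815
  C          0.008229   -0.008229
  E             1.803     0.01992
  solve Keq expr → x = -0.002743; check Q = 1.3480e-06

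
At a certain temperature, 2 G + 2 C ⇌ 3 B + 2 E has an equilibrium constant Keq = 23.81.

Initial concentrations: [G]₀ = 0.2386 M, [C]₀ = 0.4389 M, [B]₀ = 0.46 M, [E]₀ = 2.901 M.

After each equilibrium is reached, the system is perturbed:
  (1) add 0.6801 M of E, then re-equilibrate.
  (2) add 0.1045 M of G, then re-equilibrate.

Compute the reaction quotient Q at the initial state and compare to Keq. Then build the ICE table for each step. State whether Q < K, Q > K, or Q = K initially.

Q₀ = 74.7 vs Keq = 23.81 ⇒ Q>K, reverse
Step 1:
                    G           C           B           E
  Initial      0.2386      0.4389        0.46       2.901
  Change      0.04907     0.04907    -0.07361    -0.04907
  Equil        0.2877       0.488      0.3864       2.852
  solve Keq expr → x = -0.02454; check Q = 23.81
Then add 0.6801 M of E.
Step 2:
                    G           C           B           E
  Initial      0.2877       0.488      0.3864       3.532
  Change      0.01827     0.01827    -0.02741    -0.01827
  Equil        0.3059      0.5062       0.359       3.514
  solve Keq expr → x = -0.009135; check Q = 23.81
Then add 0.1045 M of G.
Step 3:
                    G           C           B           E
  Initial      0.4104      0.5062       0.359       3.514
  Change     -0.02728    -0.02728     0.04092     0.02728
  Equil        0.3832       0.479      0.3999       3.541
  solve Keq expr → x = 0.01364; check Q = 23.81

Q₀ = 74.7; Q > K (proceeds reverse)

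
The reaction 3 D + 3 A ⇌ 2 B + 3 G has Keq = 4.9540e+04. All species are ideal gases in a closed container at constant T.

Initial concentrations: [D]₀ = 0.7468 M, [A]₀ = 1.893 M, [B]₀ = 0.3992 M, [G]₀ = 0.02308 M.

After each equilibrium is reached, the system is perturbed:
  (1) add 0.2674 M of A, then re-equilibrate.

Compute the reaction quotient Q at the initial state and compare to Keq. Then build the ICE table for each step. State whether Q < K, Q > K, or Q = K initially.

Q₀ = 6.9346e-07 vs Keq = 4.9540e+04 ⇒ Q<K, forward
Step 1:
                   D          A          B          G
  I           0.7468      1.893     0.3992    0.02308
  C          -0.7305    -0.7305      0.487     0.7305
  E          0.01629      1.162     0.8862     0.7536
  solve Keq expr → x = 0.2435; check Q = 4.9540e+04
Then add 0.2674 M of A.
Step 2:
                   D          A          B          G
  I          0.01629       1.43     0.8862     0.7536
  C        -0.002947  -0.002947   0.001964   0.002947
  E          0.01334      1.427     0.8882     0.7565
  solve Keq expr → x = 9.8218e-04; check Q = 4.9540e+04

Q₀ = 6.9346e-07; Q < K (proceeds forward)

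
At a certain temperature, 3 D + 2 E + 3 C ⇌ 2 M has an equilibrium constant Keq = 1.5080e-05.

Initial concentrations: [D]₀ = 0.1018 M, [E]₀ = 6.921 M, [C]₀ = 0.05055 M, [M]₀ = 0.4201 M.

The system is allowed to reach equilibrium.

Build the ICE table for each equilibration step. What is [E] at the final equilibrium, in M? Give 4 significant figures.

Q₀ = 2.7037e+04 vs Keq = 1.5080e-05 ⇒ Q>K, reverse
Step 1:
                  D         E         C         M
  I          0.1018     6.921   0.05055    0.4201
  C           0.616    0.4107     0.616   -0.4107
  E          0.7178     7.332    0.6666  0.009423
  solve Keq expr → x = -0.2053; check Q = 1.5080e-05

[E]_eq = 7.332 M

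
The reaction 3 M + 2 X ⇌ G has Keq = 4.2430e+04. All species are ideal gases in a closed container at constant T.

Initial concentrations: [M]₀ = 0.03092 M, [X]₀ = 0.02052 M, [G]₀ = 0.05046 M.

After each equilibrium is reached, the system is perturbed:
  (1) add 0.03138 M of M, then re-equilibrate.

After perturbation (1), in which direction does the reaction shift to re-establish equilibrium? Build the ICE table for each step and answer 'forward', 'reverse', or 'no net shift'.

Q₀ = 4.0539e+06 vs Keq = 4.2430e+04 ⇒ Q>K, reverse
Step 1:
                   M          X          G
  Initial    0.03092    0.02052    0.05046
  Change     0.04123    0.02748   -0.01374
  Equil      0.07215      0.048    0.03672
  solve Keq expr → x = -0.01374; check Q = 4.2430e+04
Then add 0.03138 M of M.
Step 2:
                   M          X          G
  Initial     0.1035      0.048    0.03672
  Change    -0.01525   -0.01016   0.005082
  Equil      0.08828    0.03784     0.0418
  solve Keq expr → x = 0.005082; check Q = 4.2430e+04

Direction: forward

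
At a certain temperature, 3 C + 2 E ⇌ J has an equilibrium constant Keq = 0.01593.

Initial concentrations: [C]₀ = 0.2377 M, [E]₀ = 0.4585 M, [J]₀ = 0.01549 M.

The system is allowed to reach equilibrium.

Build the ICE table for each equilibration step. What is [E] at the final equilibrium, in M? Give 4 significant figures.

Q₀ = 5.486 vs Keq = 0.01593 ⇒ Q>K, reverse
Step 1:
                  C         E         J
  Initial    0.2377    0.4585   0.01549
  Change    0.04621   0.03081   -0.0154
  Equil      0.2839    0.4893 8.7279e-05
  solve Keq expr → x = -0.0154; check Q = 0.01593

[E]_eq = 0.4893 M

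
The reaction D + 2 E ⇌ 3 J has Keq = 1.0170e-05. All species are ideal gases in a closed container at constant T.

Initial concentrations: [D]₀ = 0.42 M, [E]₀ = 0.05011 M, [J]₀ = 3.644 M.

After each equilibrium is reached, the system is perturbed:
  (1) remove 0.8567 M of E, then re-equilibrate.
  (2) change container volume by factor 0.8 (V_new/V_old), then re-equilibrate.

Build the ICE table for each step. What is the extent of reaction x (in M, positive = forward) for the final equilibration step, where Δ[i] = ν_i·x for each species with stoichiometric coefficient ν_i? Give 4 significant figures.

Q₀ = 4.5881e+04 vs Keq = 1.0170e-05 ⇒ Q>K, reverse
Step 1:
                   D          E          J
  init          0.42    0.05011      3.644
  Δ            1.199      2.399     -3.598
  eq           1.619      2.449    0.04622
  solve Keq expr → x = -1.199; check Q = 1.0170e-05
Then remove 0.8567 M of E.
Step 2:
                   D          E          J
  init         1.619      1.592    0.04622
  Δ         0.003799   0.007597    -0.0114
  eq           1.623        1.6    0.03482
  solve Keq expr → x = -0.003799; check Q = 1.0170e-05
Then change container volume by factor 0.8 (V_new/V_old).
Step 3:
                   D          E          J
  init         2.029      1.999    0.04353
  Δ                0          0          0
  eq           2.029      1.999    0.04353
  solve Keq expr → x = 0; check Q = 1.0170e-05

x = 0 M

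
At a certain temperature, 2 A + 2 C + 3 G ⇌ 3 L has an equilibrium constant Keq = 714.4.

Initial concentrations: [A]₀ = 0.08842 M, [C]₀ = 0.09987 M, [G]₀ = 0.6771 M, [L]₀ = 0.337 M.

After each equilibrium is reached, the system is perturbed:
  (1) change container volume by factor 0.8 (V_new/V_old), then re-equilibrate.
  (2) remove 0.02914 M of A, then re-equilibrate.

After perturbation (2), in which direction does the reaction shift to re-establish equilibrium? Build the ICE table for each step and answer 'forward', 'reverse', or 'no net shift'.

Q₀ = 1581 vs Keq = 714.4 ⇒ Q>K, reverse
Step 1:
                  A         C         G         L
  I         0.08842   0.09987    0.6771     0.337
  C          0.0132    0.0132   0.01979  -0.01979
  E          0.1016    0.1131    0.6969    0.3172
  solve Keq expr → x = -0.006598; check Q = 714.4
Then change container volume by factor 0.8 (V_new/V_old).
Step 2:
                  A         C         G         L
  I           0.127    0.1413    0.8711    0.3965
  C        -0.01844  -0.01844  -0.02766   0.02766
  E          0.1086    0.1229    0.8435    0.4242
  solve Keq expr → x = 0.009221; check Q = 714.4
Then remove 0.02914 M of A.
Step 3:
                  A         C         G         L
  I         0.07944    0.1229    0.8435    0.4242
  C         0.01132   0.01132   0.01698  -0.01698
  E         0.09076    0.1342    0.8604    0.4072
  solve Keq expr → x = -0.00566; check Q = 714.4

Direction: reverse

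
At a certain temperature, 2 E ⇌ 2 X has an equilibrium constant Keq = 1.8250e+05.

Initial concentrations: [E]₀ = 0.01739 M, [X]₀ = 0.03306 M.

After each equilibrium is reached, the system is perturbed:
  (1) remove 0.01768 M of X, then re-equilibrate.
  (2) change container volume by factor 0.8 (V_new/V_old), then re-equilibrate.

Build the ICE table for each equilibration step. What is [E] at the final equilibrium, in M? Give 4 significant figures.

Q₀ = 3.614 vs Keq = 1.8250e+05 ⇒ Q<K, forward
Step 1:
                   E          X
  Initial    0.01739    0.03306
  Change    -0.01727    0.01727
  Equil   1.1782e-04    0.05033
  solve Keq expr → x = 0.008636; check Q = 1.8250e+05
Then remove 0.01768 M of X.
Step 2:
                   E          X
  Initial 1.1782e-04    0.03265
  Change  -4.1289e-05 4.1289e-05
  Equil   7.6530e-05    0.03269
  solve Keq expr → x = 2.0645e-05; check Q = 1.8250e+05
Then change container volume by factor 0.8 (V_new/V_old).
Step 3:
                   E          X
  Initial 9.5662e-05    0.04087
  Change           0          0
  Equil   9.5662e-05    0.04087
  solve Keq expr → x = 0; check Q = 1.8250e+05

[E]_eq = 9.5662e-05 M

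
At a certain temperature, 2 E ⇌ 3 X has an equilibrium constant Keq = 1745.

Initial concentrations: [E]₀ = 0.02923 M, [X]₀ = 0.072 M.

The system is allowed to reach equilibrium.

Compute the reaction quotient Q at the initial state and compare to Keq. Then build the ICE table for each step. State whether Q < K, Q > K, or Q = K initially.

Q₀ = 0.4369 vs Keq = 1745 ⇒ Q<K, forward
Step 1:
                    E           X
  I           0.02923       0.072
  C           -0.0283     0.04245
  E        9.2694e-04      0.1145
  solve Keq expr → x = 0.01415; check Q = 1745

Q₀ = 0.4369; Q < K (proceeds forward)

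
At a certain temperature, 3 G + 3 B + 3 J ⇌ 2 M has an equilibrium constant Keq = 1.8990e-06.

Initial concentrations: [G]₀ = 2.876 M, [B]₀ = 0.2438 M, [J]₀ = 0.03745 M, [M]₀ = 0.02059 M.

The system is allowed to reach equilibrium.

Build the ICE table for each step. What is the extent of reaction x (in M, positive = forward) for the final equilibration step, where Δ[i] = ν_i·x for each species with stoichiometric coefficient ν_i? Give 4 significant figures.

x = -0.01029 M

Q₀ = 23.41 vs Keq = 1.8990e-06 ⇒ Q>K, reverse
Step 1:
                  G         B         J         M
  I           2.876    0.2438   0.03745   0.02059
  C         0.03086   0.03086   0.03086  -0.02057
  E           2.907    0.2747   0.06831 1.7551e-05
  solve Keq expr → x = -0.01029; check Q = 1.8990e-06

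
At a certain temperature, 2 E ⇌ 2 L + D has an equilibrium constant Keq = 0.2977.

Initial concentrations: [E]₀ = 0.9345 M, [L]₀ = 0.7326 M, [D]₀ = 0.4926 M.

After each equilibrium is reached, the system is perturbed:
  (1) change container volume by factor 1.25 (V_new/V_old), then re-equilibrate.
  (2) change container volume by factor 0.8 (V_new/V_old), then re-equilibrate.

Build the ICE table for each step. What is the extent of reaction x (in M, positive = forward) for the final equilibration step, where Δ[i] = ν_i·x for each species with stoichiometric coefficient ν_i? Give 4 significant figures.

Q₀ = 0.3027 vs Keq = 0.2977 ⇒ Q>K, reverse
Step 1:
                    E           L           D
  I            0.9345      0.7326      0.4926
  C          0.002851   -0.002851   -0.001425
  E            0.9374      0.7297      0.4912
  solve Keq expr → x = -0.001425; check Q = 0.2977
Then change container volume by factor 1.25 (V_new/V_old).
Step 2:
                    E           L           D
  I            0.7499      0.5838      0.3929
  C          -0.03052     0.03052     0.01526
  E            0.7194      0.6143      0.4082
  solve Keq expr → x = 0.01526; check Q = 0.2977
Then change container volume by factor 0.8 (V_new/V_old).
Step 3:
                    E           L           D
  I            0.8992      0.7679      0.5103
  C           0.03815    -0.03815    -0.01908
  E            0.9374      0.7297      0.4912
  solve Keq expr → x = -0.01908; check Q = 0.2977

x = -0.01908 M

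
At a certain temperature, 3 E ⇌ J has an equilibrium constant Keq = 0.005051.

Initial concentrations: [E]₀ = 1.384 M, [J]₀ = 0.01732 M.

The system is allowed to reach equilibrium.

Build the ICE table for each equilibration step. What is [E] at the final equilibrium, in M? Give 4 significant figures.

[E]_eq = 1.395 M

Q₀ = 0.006533 vs Keq = 0.005051 ⇒ Q>K, reverse
Step 1:
                  E         J
  init        1.384   0.01732
  Δ         0.01084 -0.003613
  eq          1.395   0.01371
  solve Keq expr → x = -0.003613; check Q = 0.005051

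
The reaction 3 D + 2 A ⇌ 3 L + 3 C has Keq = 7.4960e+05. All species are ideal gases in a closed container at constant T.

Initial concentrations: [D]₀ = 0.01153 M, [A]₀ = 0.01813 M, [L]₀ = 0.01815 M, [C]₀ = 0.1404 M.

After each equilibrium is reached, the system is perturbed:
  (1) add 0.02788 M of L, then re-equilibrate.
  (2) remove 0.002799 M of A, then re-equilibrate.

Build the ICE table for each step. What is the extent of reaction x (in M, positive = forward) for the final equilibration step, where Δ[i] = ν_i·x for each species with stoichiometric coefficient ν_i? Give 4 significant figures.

Q₀ = 32.84 vs Keq = 7.4960e+05 ⇒ Q<K, forward
Step 1:
                    D           A           L           C
  init        0.01153     0.01813     0.01815      0.1404
  Δ          -0.01057   -0.007047     0.01057     0.01057
  eq       9.6016e-04     0.01108     0.02872       0.151
  solve Keq expr → x = 0.003523; check Q = 7.4960e+05
Then add 0.02788 M of L.
Step 2:
                    D           A           L           C
  init     9.6016e-04     0.01108      0.0566       0.151
  Δ        8.3434e-04  5.5623e-04 -8.3434e-04 -8.3434e-04
  eq         0.001795     0.01164     0.05577      0.1501
  solve Keq expr → x = -2.7811e-04; check Q = 7.4960e+05
Then remove 0.002799 M of A.
Step 3:
                    D           A           L           C
  init       0.001795    0.008841     0.05577      0.1501
  Δ        3.1177e-04  2.0785e-04 -3.1177e-04 -3.1177e-04
  eq         0.002106    0.009049     0.05545      0.1498
  solve Keq expr → x = -1.0392e-04; check Q = 7.4960e+05

x = -1.0392e-04 M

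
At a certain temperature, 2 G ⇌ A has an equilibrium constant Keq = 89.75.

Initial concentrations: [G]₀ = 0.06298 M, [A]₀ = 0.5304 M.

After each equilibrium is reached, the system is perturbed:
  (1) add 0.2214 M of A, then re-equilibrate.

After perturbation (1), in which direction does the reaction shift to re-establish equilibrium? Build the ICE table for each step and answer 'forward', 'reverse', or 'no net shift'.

Direction: reverse

Q₀ = 133.7 vs Keq = 89.75 ⇒ Q>K, reverse
Step 1:
                   G          A
  init       0.06298     0.5304
  Δ          0.01341  -0.006704
  eq         0.07639     0.5237
  solve Keq expr → x = -0.006704; check Q = 89.75
Then add 0.2214 M of A.
Step 2:
                   G          A
  init       0.07639     0.7451
  Δ          0.01429  -0.007145
  eq         0.09068      0.738
  solve Keq expr → x = -0.007145; check Q = 89.75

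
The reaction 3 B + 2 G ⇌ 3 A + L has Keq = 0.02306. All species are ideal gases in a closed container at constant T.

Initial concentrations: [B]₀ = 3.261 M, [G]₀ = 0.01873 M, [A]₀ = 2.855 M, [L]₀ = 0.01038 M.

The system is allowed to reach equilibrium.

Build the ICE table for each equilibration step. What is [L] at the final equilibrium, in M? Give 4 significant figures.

Q₀ = 19.86 vs Keq = 0.02306 ⇒ Q>K, reverse
Step 1:
                   B          G          A          L
  Initial      3.261    0.01873      2.855    0.01038
  Change     0.03097    0.02065   -0.03097   -0.01032
  Equil        3.292    0.03938      2.824 5.6637e-05
  solve Keq expr → x = -0.01032; check Q = 0.02306

[L]_eq = 5.6637e-05 M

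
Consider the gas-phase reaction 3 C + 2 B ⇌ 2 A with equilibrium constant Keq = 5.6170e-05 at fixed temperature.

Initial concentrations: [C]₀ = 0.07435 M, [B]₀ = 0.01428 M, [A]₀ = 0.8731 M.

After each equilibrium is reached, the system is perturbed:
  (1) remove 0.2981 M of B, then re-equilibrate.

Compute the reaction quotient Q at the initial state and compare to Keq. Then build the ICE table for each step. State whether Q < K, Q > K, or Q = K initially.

Q₀ = 9.0955e+06; Q > K (proceeds reverse)

Q₀ = 9.0955e+06 vs Keq = 5.6170e-05 ⇒ Q>K, reverse
Step 1:
                    C           B           A
  init        0.07435     0.01428      0.8731
  Δ             1.294      0.8626     -0.8626
  eq            1.368      0.8769     0.01052
  solve Keq expr → x = -0.4313; check Q = 5.6170e-05
Then remove 0.2981 M of B.
Step 2:
                    C           B           A
  init          1.368      0.5788     0.01052
  Δ           0.00524    0.003494   -0.003494
  eq            1.373      0.5823    0.007024
  solve Keq expr → x = -0.001747; check Q = 5.6170e-05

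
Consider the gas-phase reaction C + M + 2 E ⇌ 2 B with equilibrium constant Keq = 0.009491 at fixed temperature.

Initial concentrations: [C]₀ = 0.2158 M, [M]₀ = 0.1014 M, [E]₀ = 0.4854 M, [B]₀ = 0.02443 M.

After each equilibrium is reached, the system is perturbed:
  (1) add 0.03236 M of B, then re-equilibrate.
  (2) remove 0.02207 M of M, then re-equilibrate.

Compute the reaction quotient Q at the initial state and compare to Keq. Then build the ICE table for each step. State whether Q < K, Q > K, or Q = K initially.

Q₀ = 0.1158; Q > K (proceeds reverse)

Q₀ = 0.1158 vs Keq = 0.009491 ⇒ Q>K, reverse
Step 1:
                    C           M           E           B
  I            0.2158      0.1014      0.4854     0.02443
  C          0.008378    0.008378     0.01676    -0.01676
  E            0.2242      0.1098      0.5022    0.007674
  solve Keq expr → x = -0.008378; check Q = 0.009491
Then add 0.03236 M of B.
Step 2:
                    C           M           E           B
  I            0.2242      0.1098      0.5022     0.04003
  C           0.01552     0.01552     0.03103    -0.03103
  E            0.2397      0.1253      0.5332    0.009002
  solve Keq expr → x = -0.01552; check Q = 0.009491
Then remove 0.02207 M of M.
Step 3:
                    C           M           E           B
  I            0.2397      0.1032      0.5332    0.009002
  C        3.9821e-04  3.9821e-04  7.9641e-04 -7.9641e-04
  E            0.2401      0.1036       0.534    0.008205
  solve Keq expr → x = -3.9821e-04; check Q = 0.009491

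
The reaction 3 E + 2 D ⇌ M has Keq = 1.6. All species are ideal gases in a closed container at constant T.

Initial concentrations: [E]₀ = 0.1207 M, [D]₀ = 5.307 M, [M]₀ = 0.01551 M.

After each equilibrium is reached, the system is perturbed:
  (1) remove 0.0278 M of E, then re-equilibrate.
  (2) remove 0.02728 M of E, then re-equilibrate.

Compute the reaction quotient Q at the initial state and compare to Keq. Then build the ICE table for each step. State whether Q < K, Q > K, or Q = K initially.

Q₀ = 0.3132 vs Keq = 1.6 ⇒ Q<K, forward
Step 1:
                   E          D          M
  Initial     0.1207      5.307    0.01551
  Change    -0.03571   -0.02381     0.0119
  Equil      0.08499      5.283    0.02741
  solve Keq expr → x = 0.0119; check Q = 1.6
Then remove 0.0278 M of E.
Step 2:
                   E          D          M
  Initial    0.05719      5.283    0.02741
  Change     0.02009     0.0134  -0.006698
  Equil      0.07728      5.297    0.02072
  solve Keq expr → x = -0.006698; check Q = 1.6
Then remove 0.02728 M of E.
Step 3:
                   E          D          M
  Initial       0.05      5.297    0.02072
  Change     0.01856    0.01237  -0.006186
  Equil      0.06856      5.309    0.01453
  solve Keq expr → x = -0.006186; check Q = 1.6

Q₀ = 0.3132; Q < K (proceeds forward)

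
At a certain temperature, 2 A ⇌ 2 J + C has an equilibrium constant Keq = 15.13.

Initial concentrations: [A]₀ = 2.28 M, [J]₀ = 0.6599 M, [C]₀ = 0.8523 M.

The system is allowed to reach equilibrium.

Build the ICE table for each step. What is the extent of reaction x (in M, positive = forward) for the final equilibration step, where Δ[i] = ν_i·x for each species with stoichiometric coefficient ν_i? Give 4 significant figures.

x = 0.7768 M

Q₀ = 0.0714 vs Keq = 15.13 ⇒ Q<K, forward
Step 1:
                   A          J          C
  init          2.28     0.6599     0.8523
  Δ           -1.554      1.554     0.7768
  eq          0.7264      2.214      1.629
  solve Keq expr → x = 0.7768; check Q = 15.13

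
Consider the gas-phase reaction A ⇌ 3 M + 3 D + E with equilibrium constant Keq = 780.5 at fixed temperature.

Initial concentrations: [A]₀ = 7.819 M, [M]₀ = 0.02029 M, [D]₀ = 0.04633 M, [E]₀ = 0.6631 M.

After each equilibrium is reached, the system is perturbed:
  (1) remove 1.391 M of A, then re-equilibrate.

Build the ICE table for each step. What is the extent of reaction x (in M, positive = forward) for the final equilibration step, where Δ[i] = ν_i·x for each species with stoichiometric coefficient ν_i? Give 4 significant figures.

Q₀ = 7.0447e-11 vs Keq = 780.5 ⇒ Q<K, forward
Step 1:
                   A          M          D          E
  init         7.819    0.02029    0.04633     0.6631
  Δ           -1.234      3.701      3.701      1.234
  eq           6.585      3.721      3.747      1.897
  solve Keq expr → x = 1.234; check Q = 780.5
Then remove 1.391 M of A.
Step 2:
                   A          M          D          E
  init         5.194      3.721      3.747      1.897
  Δ          0.04215    -0.1265    -0.1265   -0.04215
  eq           5.237      3.594       3.62      1.854
  solve Keq expr → x = -0.04215; check Q = 780.5

x = -0.04215 M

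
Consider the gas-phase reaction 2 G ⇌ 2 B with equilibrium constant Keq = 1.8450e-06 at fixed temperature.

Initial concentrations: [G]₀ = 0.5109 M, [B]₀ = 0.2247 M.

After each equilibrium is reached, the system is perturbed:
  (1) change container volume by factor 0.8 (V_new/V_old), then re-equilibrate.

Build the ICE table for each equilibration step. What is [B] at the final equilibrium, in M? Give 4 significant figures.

Q₀ = 0.1934 vs Keq = 1.8450e-06 ⇒ Q>K, reverse
Step 1:
                  G         B
  init       0.5109    0.2247
  Δ          0.2237   -0.2237
  eq         0.7346 9.9782e-04
  solve Keq expr → x = -0.1119; check Q = 1.8450e-06
Then change container volume by factor 0.8 (V_new/V_old).
Step 2:
                  G         B
  init       0.9183  0.001247
  Δ               0         0
  eq         0.9183  0.001247
  solve Keq expr → x = 0; check Q = 1.8450e-06

[B]_eq = 0.001247 M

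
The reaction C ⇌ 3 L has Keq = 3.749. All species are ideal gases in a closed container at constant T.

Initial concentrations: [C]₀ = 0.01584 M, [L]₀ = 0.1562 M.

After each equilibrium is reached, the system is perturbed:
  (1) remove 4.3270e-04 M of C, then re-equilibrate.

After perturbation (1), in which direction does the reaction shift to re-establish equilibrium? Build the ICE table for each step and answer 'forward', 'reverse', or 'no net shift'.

Direction: reverse

Q₀ = 0.2406 vs Keq = 3.749 ⇒ Q<K, forward
Step 1:
                    C           L
  Initial     0.01584      0.1562
  Change     -0.01378     0.04135
  Equil      0.002056      0.1976
  solve Keq expr → x = 0.01378; check Q = 3.749
Then remove 4.3270e-04 M of C.
Step 2:
                    C           L
  Initial    0.001624      0.1976
  Change   3.9584e-04   -0.001188
  Equil       0.00202      0.1964
  solve Keq expr → x = -3.9584e-04; check Q = 3.749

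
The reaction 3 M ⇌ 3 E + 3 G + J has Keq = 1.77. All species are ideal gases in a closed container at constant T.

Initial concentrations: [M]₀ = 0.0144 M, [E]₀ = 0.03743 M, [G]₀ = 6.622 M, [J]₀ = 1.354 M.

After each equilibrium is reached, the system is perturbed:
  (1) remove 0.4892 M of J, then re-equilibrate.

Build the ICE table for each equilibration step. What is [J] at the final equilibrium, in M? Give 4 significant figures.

Q₀ = 6905 vs Keq = 1.77 ⇒ Q>K, reverse
Step 1:
                   M          E          G          J
  init        0.0144    0.03743      6.622      1.354
  Δ          0.03004   -0.03004   -0.03004   -0.01001
  eq         0.04444    0.00739      6.592      1.344
  solve Keq expr → x = -0.01001; check Q = 1.77
Then remove 0.4892 M of J.
Step 2:
                   M          E          G          J
  init       0.04444    0.00739      6.592     0.8548
  Δ        -0.001006   0.001006   0.001006 3.3541e-04
  eq         0.04343   0.008396      6.593     0.8551
  solve Keq expr → x = 3.3541e-04; check Q = 1.77

[J]_eq = 0.8551 M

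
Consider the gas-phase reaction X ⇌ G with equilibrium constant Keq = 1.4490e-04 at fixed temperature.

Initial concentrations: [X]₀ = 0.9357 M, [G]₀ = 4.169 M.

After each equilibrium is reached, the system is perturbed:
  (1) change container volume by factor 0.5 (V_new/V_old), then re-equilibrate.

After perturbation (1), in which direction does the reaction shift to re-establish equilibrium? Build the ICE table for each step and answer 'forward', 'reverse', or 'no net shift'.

Q₀ = 4.455 vs Keq = 1.4490e-04 ⇒ Q>K, reverse
Step 1:
                    X           G
  Initial      0.9357       4.169
  Change        4.168      -4.168
  Equil         5.104  7.3956e-04
  solve Keq expr → x = -4.168; check Q = 1.4490e-04
Then change container volume by factor 0.5 (V_new/V_old).
Step 2:
                    X           G
  Initial       10.21    0.001479
  Change            0           0
  Equil         10.21    0.001479
  solve Keq expr → x = 0; check Q = 1.4490e-04

Direction: no net shift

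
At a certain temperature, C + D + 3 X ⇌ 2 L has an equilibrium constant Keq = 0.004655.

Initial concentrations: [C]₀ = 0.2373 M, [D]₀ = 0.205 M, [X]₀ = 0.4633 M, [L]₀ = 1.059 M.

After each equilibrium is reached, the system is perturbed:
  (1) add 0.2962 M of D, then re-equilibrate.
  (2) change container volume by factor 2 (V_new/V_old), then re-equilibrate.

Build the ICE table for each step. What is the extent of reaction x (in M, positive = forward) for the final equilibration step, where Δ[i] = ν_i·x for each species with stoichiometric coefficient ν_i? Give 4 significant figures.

Q₀ = 231.8 vs Keq = 0.004655 ⇒ Q>K, reverse
Step 1:
                    C           D           X           L
  init         0.2373       0.205      0.4633       1.059
  Δ            0.4692      0.4692       1.408     -0.9385
  eq           0.7065      0.6742       1.871      0.1205
  solve Keq expr → x = -0.4692; check Q = 0.004655
Then add 0.2962 M of D.
Step 2:
                    C           D           X           L
  init         0.7065      0.9704       1.871      0.1205
  Δ         -0.009554   -0.009554    -0.02866     0.01911
  eq            0.697      0.9609       1.842      0.1396
  solve Keq expr → x = 0.009554; check Q = 0.004655
Then change container volume by factor 2 (V_new/V_old).
Step 3:
                    C           D           X           L
  init         0.3485      0.4804      0.9212     0.06981
  Δ           0.02061     0.02061     0.06183    -0.04122
  eq           0.3691      0.5011       0.983      0.0286
  solve Keq expr → x = -0.02061; check Q = 0.004655

x = -0.02061 M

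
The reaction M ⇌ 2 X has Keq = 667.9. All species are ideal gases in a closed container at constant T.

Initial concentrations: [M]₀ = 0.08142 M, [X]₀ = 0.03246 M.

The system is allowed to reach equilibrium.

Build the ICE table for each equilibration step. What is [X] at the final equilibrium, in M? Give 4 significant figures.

Q₀ = 0.01294 vs Keq = 667.9 ⇒ Q<K, forward
Step 1:
                    M           X
  init        0.08142     0.03246
  Δ          -0.08136      0.1627
  eq       5.7041e-05      0.1952
  solve Keq expr → x = 0.08136; check Q = 667.9

[X]_eq = 0.1952 M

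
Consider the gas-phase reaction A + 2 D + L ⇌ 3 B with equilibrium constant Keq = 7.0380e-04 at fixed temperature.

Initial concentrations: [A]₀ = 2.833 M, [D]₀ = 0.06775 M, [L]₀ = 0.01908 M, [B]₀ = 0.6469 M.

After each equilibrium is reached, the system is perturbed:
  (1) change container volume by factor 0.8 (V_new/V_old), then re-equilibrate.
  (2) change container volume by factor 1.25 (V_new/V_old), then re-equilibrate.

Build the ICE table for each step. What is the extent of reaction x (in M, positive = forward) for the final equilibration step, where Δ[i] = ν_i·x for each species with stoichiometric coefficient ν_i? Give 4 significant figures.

Q₀ = 1091 vs Keq = 7.0380e-04 ⇒ Q>K, reverse
Step 1:
                    A           D           L           B
  init          2.833     0.06775     0.01908      0.6469
  Δ               0.2      0.4001         0.2     -0.6001
  eq            3.033      0.4678      0.2191     0.04678
  solve Keq expr → x = -0.2; check Q = 7.0380e-04
Then change container volume by factor 0.8 (V_new/V_old).
Step 2:
                    A           D           L           B
  init          3.791      0.5848      0.2739     0.05848
  Δ           -0.0014   -0.002799     -0.0014    0.004199
  eq             3.79       0.582      0.2725     0.06267
  solve Keq expr → x = 0.0014; check Q = 7.0380e-04
Then change container volume by factor 1.25 (V_new/V_old).
Step 3:
                    A           D           L           B
  init          3.032      0.4656       0.218     0.05014
  Δ           0.00112     0.00224     0.00112   -0.003359
  eq            3.033      0.4678      0.2191     0.04678
  solve Keq expr → x = -0.00112; check Q = 7.0380e-04

x = -0.00112 M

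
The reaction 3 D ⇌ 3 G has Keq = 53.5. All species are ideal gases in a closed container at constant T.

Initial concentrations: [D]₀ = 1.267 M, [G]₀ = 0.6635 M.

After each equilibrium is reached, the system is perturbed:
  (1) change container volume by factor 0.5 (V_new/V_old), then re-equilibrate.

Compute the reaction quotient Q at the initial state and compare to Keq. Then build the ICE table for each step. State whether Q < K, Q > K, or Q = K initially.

Q₀ = 0.1436; Q < K (proceeds forward)

Q₀ = 0.1436 vs Keq = 53.5 ⇒ Q<K, forward
Step 1:
                    D           G
  init          1.267      0.6635
  Δ           -0.8621      0.8621
  eq           0.4049       1.526
  solve Keq expr → x = 0.2874; check Q = 53.5
Then change container volume by factor 0.5 (V_new/V_old).
Step 2:
                    D           G
  init         0.8098       3.051
  Δ                 0           0
  eq           0.8098       3.051
  solve Keq expr → x = 0; check Q = 53.5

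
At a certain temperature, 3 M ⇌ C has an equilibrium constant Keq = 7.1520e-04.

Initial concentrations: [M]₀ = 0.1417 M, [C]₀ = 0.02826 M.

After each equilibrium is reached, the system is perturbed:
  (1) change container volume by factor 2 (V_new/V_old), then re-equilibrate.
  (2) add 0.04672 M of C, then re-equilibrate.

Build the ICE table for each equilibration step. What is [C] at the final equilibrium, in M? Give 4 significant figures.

[C]_eq = 1.1632e-05 M

Q₀ = 9.933 vs Keq = 7.1520e-04 ⇒ Q>K, reverse
Step 1:
                  M         C
  Initial    0.1417   0.02826
  Change    0.08476  -0.02825
  Equil      0.2265 8.3057e-06
  solve Keq expr → x = -0.02825; check Q = 7.1520e-04
Then change container volume by factor 2 (V_new/V_old).
Step 2:
                  M         C
  Initial    0.1132 4.1528e-06
  Change  9.3431e-06 -3.1144e-06
  Equil      0.1132 1.0385e-06
  solve Keq expr → x = -3.1144e-06; check Q = 7.1520e-04
Then add 0.04672 M of C.
Step 3:
                  M         C
  Initial    0.1132   0.04672
  Change     0.1401  -0.04671
  Equil      0.2534 1.1632e-05
  solve Keq expr → x = -0.04671; check Q = 7.1520e-04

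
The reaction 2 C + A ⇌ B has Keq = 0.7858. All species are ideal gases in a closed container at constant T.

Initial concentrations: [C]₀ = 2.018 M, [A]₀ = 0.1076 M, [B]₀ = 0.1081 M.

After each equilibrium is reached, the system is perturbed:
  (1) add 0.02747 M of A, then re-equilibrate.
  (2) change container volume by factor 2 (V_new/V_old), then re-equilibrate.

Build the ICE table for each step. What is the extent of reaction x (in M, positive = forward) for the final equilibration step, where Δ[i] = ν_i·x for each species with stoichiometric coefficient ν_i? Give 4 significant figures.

x = -0.03528 M

Q₀ = 0.2467 vs Keq = 0.7858 ⇒ Q<K, forward
Step 1:
                  C         A         B
  Initial     2.018    0.1076    0.1081
  Change     -0.104  -0.05199   0.05199
  Equil       1.914   0.05561    0.1601
  solve Keq expr → x = 0.05199; check Q = 0.7858
Then add 0.02747 M of A.
Step 2:
                  C         A         B
  Initial     1.914   0.08308    0.1601
  Change    -0.0371  -0.01855   0.01855
  Equil       1.877   0.06453    0.1786
  solve Keq expr → x = 0.01855; check Q = 0.7858
Then change container volume by factor 2 (V_new/V_old).
Step 3:
                  C         A         B
  Initial    0.9385   0.03227   0.08932
  Change    0.07056   0.03528  -0.03528
  Equil       1.009   0.06755   0.05404
  solve Keq expr → x = -0.03528; check Q = 0.7858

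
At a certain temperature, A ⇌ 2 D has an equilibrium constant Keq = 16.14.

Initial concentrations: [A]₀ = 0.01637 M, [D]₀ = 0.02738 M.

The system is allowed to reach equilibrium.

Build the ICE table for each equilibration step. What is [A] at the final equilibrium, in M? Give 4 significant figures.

[A]_eq = 2.2067e-04 M

Q₀ = 0.0458 vs Keq = 16.14 ⇒ Q<K, forward
Step 1:
                    A           D
  I           0.01637     0.02738
  C          -0.01615      0.0323
  E        2.2067e-04     0.05968
  solve Keq expr → x = 0.01615; check Q = 16.14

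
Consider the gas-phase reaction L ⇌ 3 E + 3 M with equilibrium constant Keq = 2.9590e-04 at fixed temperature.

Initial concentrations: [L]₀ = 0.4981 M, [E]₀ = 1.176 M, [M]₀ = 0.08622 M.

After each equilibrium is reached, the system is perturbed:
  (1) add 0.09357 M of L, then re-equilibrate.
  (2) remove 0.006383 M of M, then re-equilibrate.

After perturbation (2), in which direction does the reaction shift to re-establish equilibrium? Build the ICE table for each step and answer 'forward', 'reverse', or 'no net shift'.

Q₀ = 0.002093 vs Keq = 2.9590e-04 ⇒ Q>K, reverse
Step 1:
                    L           E           M
  I            0.4981       1.176     0.08622
  C           0.01311    -0.03934    -0.03934
  E            0.5112       1.137     0.04688
  solve Keq expr → x = -0.01311; check Q = 2.9590e-04
Then add 0.09357 M of L.
Step 2:
                    L           E           M
  I            0.6048       1.137     0.04688
  C       -8.5544e-04    0.002566    0.002566
  E            0.6039       1.139     0.04944
  solve Keq expr → x = 8.5544e-04; check Q = 2.9590e-04
Then remove 0.006383 M of M.
Step 3:
                    L           E           M
  I            0.6039       1.139     0.04306
  C         -0.002022    0.006066    0.006066
  E            0.6019       1.145     0.04913
  solve Keq expr → x = 0.002022; check Q = 2.9590e-04

Direction: forward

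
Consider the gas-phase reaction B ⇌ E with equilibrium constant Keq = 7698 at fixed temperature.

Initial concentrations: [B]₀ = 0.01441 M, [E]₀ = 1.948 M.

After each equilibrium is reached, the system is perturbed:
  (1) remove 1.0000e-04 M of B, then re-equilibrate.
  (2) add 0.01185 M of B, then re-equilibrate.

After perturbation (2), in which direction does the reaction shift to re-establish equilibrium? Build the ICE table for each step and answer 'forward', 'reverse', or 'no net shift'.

Direction: forward

Q₀ = 135.2 vs Keq = 7698 ⇒ Q<K, forward
Step 1:
                    B           E
  I           0.01441       1.948
  C          -0.01416     0.01416
  E        2.5489e-04       1.962
  solve Keq expr → x = 0.01416; check Q = 7698
Then remove 1.0000e-04 M of B.
Step 2:
                    B           E
  I        1.5489e-04       1.962
  C        9.9987e-05 -9.9987e-05
  E        2.5488e-04       1.962
  solve Keq expr → x = -9.9987e-05; check Q = 7698
Then add 0.01185 M of B.
Step 3:
                    B           E
  I            0.0121       1.962
  C          -0.01185     0.01185
  E        2.5642e-04       1.974
  solve Keq expr → x = 0.01185; check Q = 7698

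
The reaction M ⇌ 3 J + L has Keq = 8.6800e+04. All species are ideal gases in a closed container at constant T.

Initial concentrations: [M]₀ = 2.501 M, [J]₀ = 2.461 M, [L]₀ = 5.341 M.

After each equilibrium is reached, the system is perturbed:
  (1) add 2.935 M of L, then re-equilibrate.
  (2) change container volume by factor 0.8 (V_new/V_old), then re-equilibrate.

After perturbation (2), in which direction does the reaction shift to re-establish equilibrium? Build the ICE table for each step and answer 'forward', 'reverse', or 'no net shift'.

Q₀ = 31.83 vs Keq = 8.6800e+04 ⇒ Q<K, forward
Step 1:
                    M           J           L
  Initial       2.501       2.461       5.341
  Change       -2.419       7.257       2.419
  Equil       0.08204       9.718        7.76
  solve Keq expr → x = 2.419; check Q = 8.6800e+04
Then add 2.935 M of L.
Step 2:
                    M           J           L
  Initial     0.08204       9.718       10.69
  Change      0.02785    -0.08356    -0.02785
  Equil        0.1099       9.634       10.67
  solve Keq expr → x = -0.02785; check Q = 8.6800e+04
Then change container volume by factor 0.8 (V_new/V_old).
Step 3:
                    M           J           L
  Initial      0.1374       12.04       13.33
  Change       0.1079     -0.3236     -0.1079
  Equil        0.2452       11.72       13.23
  solve Keq expr → x = -0.1079; check Q = 8.6800e+04

Direction: reverse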